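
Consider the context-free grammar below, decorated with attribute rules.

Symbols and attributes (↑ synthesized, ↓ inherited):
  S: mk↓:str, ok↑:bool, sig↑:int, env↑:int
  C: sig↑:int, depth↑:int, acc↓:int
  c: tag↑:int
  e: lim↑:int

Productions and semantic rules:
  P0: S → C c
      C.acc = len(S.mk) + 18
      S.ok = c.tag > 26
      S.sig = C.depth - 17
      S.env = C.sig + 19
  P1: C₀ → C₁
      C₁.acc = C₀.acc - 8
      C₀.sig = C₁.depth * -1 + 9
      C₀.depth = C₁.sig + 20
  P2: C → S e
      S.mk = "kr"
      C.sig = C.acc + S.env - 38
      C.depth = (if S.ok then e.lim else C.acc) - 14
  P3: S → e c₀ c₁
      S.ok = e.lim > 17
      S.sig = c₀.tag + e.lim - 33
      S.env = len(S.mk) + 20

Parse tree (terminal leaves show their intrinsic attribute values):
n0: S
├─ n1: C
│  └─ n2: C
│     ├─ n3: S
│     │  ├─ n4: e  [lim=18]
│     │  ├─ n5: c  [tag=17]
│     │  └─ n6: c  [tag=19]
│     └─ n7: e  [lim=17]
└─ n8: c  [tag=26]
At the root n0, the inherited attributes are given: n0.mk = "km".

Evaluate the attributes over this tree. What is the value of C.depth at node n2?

1. n0.mk = "km"  [given at root]
2. n1.acc = 20  [len(S.mk) + 18]
3. n2.acc = 12  [C₀.acc - 8]
4. n3.mk = "kr"  ["kr"]
5. n4.lim = 18  [terminal]
6. n5.tag = 17  [terminal]
7. n6.tag = 19  [terminal]
8. n3.ok = true  [e.lim > 17]
9. n3.sig = 2  [c₀.tag + e.lim - 33]
10. n3.env = 22  [len(S.mk) + 20]
11. n7.lim = 17  [terminal]
12. n2.sig = -4  [C.acc + S.env - 38]
13. n2.depth = 3  [(if S.ok then e.lim else C.acc) - 14]
14. n1.sig = 6  [C₁.depth * -1 + 9]
15. n1.depth = 16  [C₁.sig + 20]
16. n8.tag = 26  [terminal]
17. n0.ok = false  [c.tag > 26]
18. n0.sig = -1  [C.depth - 17]
19. n0.env = 25  [C.sig + 19]

3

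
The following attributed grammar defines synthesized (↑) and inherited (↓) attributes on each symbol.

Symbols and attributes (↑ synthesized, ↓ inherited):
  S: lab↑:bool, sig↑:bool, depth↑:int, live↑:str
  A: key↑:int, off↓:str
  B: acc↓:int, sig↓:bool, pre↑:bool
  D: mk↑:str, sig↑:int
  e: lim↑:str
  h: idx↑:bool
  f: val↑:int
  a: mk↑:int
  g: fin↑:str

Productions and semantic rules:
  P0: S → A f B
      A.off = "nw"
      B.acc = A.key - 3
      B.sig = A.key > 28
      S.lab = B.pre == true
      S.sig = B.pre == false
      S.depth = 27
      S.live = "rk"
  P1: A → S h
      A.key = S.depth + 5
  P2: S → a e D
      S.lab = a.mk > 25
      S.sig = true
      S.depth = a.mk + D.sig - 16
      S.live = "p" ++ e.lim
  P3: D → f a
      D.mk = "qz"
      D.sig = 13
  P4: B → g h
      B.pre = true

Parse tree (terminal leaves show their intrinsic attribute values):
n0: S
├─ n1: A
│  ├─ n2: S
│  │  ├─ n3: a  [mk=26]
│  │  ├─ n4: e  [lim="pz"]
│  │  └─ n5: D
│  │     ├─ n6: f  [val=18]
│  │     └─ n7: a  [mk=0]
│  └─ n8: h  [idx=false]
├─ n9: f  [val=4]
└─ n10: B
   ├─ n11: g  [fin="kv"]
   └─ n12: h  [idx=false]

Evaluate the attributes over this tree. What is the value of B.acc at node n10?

1. n1.off = "nw"  ["nw"]
2. n3.mk = 26  [terminal]
3. n4.lim = "pz"  [terminal]
4. n6.val = 18  [terminal]
5. n7.mk = 0  [terminal]
6. n5.mk = "qz"  ["qz"]
7. n5.sig = 13  [13]
8. n2.lab = true  [a.mk > 25]
9. n2.sig = true  [true]
10. n2.depth = 23  [a.mk + D.sig - 16]
11. n2.live = "ppz"  ["p" ++ e.lim]
12. n8.idx = false  [terminal]
13. n1.key = 28  [S.depth + 5]
14. n9.val = 4  [terminal]
15. n10.acc = 25  [A.key - 3]
16. n10.sig = false  [A.key > 28]
17. n11.fin = "kv"  [terminal]
18. n12.idx = false  [terminal]
19. n10.pre = true  [true]
20. n0.lab = true  [B.pre == true]
21. n0.sig = false  [B.pre == false]
22. n0.depth = 27  [27]
23. n0.live = "rk"  ["rk"]

25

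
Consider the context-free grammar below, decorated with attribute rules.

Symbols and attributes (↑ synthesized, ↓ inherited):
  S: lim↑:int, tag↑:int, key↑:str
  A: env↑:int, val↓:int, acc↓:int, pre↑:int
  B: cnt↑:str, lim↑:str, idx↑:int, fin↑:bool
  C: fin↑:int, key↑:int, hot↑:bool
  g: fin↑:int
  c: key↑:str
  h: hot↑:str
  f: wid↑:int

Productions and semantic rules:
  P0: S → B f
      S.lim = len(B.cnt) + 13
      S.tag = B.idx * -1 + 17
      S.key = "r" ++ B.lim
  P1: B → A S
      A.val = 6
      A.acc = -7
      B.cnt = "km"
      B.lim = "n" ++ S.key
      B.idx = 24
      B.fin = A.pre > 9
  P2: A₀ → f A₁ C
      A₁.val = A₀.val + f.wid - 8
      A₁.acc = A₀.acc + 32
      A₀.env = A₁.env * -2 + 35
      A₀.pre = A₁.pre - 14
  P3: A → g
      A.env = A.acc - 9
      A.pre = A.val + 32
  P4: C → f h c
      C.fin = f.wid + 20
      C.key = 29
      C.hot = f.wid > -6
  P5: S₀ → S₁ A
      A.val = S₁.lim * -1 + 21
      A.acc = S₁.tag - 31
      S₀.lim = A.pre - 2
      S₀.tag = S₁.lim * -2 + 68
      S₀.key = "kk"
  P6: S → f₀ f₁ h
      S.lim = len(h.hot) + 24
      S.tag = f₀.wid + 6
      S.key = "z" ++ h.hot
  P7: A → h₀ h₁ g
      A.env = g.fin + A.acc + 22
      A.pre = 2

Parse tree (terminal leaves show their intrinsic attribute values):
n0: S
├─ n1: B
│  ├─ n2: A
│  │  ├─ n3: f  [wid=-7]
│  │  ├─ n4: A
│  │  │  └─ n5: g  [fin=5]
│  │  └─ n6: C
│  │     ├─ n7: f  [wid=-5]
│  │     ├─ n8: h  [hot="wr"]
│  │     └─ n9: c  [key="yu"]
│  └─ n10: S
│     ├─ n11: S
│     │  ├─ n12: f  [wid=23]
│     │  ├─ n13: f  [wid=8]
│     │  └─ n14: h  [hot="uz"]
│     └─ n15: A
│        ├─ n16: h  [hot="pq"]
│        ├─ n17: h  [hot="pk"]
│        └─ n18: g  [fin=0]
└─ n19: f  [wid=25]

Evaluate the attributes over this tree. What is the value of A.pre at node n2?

1. n2.val = 6  [6]
2. n2.acc = -7  [-7]
3. n3.wid = -7  [terminal]
4. n4.val = -9  [A₀.val + f.wid - 8]
5. n4.acc = 25  [A₀.acc + 32]
6. n5.fin = 5  [terminal]
7. n4.env = 16  [A.acc - 9]
8. n4.pre = 23  [A.val + 32]
9. n7.wid = -5  [terminal]
10. n8.hot = "wr"  [terminal]
11. n9.key = "yu"  [terminal]
12. n6.fin = 15  [f.wid + 20]
13. n6.key = 29  [29]
14. n6.hot = true  [f.wid > -6]
15. n2.env = 3  [A₁.env * -2 + 35]
16. n2.pre = 9  [A₁.pre - 14]
17. n12.wid = 23  [terminal]
18. n13.wid = 8  [terminal]
19. n14.hot = "uz"  [terminal]
20. n11.lim = 26  [len(h.hot) + 24]
21. n11.tag = 29  [f₀.wid + 6]
22. n11.key = "zuz"  ["z" ++ h.hot]
23. n15.val = -5  [S₁.lim * -1 + 21]
24. n15.acc = -2  [S₁.tag - 31]
25. n16.hot = "pq"  [terminal]
26. n17.hot = "pk"  [terminal]
27. n18.fin = 0  [terminal]
28. n15.env = 20  [g.fin + A.acc + 22]
29. n15.pre = 2  [2]
30. n10.lim = 0  [A.pre - 2]
31. n10.tag = 16  [S₁.lim * -2 + 68]
32. n10.key = "kk"  ["kk"]
33. n1.cnt = "km"  ["km"]
34. n1.lim = "nkk"  ["n" ++ S.key]
35. n1.idx = 24  [24]
36. n1.fin = false  [A.pre > 9]
37. n19.wid = 25  [terminal]
38. n0.lim = 15  [len(B.cnt) + 13]
39. n0.tag = -7  [B.idx * -1 + 17]
40. n0.key = "rnkk"  ["r" ++ B.lim]

9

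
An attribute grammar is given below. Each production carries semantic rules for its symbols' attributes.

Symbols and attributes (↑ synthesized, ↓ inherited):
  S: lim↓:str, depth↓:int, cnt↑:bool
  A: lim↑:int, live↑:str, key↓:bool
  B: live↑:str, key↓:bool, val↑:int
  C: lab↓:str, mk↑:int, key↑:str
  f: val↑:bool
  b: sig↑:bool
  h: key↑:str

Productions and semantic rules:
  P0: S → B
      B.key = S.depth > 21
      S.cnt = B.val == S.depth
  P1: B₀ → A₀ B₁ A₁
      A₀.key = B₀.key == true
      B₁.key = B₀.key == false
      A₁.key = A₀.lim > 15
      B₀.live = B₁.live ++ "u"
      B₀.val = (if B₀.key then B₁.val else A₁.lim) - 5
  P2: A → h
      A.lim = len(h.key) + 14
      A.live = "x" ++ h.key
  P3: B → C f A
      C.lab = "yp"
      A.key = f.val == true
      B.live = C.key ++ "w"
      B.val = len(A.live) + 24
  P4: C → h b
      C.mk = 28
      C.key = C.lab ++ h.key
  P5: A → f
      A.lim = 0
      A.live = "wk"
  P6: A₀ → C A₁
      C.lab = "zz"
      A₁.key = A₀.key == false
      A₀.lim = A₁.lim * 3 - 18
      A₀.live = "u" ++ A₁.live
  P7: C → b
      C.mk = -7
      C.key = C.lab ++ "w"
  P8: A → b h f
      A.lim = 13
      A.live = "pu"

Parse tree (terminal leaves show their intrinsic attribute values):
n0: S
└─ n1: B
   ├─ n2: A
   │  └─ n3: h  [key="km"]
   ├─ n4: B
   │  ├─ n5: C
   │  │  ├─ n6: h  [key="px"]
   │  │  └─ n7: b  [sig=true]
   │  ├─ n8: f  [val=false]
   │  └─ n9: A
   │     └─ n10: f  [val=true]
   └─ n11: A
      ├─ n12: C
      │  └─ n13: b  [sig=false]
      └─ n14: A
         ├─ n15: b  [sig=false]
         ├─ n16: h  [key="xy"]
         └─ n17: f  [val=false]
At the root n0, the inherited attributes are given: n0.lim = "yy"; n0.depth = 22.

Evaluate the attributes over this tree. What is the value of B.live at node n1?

"yppxwu"

1. n0.lim = "yy"  [given at root]
2. n0.depth = 22  [given at root]
3. n1.key = true  [S.depth > 21]
4. n2.key = true  [B₀.key == true]
5. n3.key = "km"  [terminal]
6. n2.lim = 16  [len(h.key) + 14]
7. n2.live = "xkm"  ["x" ++ h.key]
8. n4.key = false  [B₀.key == false]
9. n5.lab = "yp"  ["yp"]
10. n6.key = "px"  [terminal]
11. n7.sig = true  [terminal]
12. n5.mk = 28  [28]
13. n5.key = "yppx"  [C.lab ++ h.key]
14. n8.val = false  [terminal]
15. n9.key = false  [f.val == true]
16. n10.val = true  [terminal]
17. n9.lim = 0  [0]
18. n9.live = "wk"  ["wk"]
19. n4.live = "yppxw"  [C.key ++ "w"]
20. n4.val = 26  [len(A.live) + 24]
21. n11.key = true  [A₀.lim > 15]
22. n12.lab = "zz"  ["zz"]
23. n13.sig = false  [terminal]
24. n12.mk = -7  [-7]
25. n12.key = "zzw"  [C.lab ++ "w"]
26. n14.key = false  [A₀.key == false]
27. n15.sig = false  [terminal]
28. n16.key = "xy"  [terminal]
29. n17.val = false  [terminal]
30. n14.lim = 13  [13]
31. n14.live = "pu"  ["pu"]
32. n11.lim = 21  [A₁.lim * 3 - 18]
33. n11.live = "upu"  ["u" ++ A₁.live]
34. n1.live = "yppxwu"  [B₁.live ++ "u"]
35. n1.val = 21  [(if B₀.key then B₁.val else A₁.lim) - 5]
36. n0.cnt = false  [B.val == S.depth]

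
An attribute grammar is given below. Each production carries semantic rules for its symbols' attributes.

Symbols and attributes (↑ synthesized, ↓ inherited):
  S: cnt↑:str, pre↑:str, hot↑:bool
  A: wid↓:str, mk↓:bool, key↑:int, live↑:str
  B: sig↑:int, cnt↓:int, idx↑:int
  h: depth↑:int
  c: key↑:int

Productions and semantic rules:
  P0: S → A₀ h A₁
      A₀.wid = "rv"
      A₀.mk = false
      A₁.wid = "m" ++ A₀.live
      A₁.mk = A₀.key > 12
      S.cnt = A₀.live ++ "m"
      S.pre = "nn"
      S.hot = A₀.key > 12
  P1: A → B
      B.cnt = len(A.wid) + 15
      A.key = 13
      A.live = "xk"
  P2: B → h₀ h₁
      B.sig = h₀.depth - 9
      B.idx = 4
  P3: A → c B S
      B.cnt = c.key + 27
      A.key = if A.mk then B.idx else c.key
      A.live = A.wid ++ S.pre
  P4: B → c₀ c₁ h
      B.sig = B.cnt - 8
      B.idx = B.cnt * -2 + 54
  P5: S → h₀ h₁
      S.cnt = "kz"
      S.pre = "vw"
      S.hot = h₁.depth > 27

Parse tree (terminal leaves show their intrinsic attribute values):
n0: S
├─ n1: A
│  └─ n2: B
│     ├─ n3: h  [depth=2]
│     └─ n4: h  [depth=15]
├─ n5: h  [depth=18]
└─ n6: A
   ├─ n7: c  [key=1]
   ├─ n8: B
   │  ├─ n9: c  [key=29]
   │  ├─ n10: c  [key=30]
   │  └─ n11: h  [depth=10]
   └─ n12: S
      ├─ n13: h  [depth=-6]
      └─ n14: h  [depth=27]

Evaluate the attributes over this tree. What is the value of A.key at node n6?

1. n1.wid = "rv"  ["rv"]
2. n1.mk = false  [false]
3. n2.cnt = 17  [len(A.wid) + 15]
4. n3.depth = 2  [terminal]
5. n4.depth = 15  [terminal]
6. n2.sig = -7  [h₀.depth - 9]
7. n2.idx = 4  [4]
8. n1.key = 13  [13]
9. n1.live = "xk"  ["xk"]
10. n5.depth = 18  [terminal]
11. n6.wid = "mxk"  ["m" ++ A₀.live]
12. n6.mk = true  [A₀.key > 12]
13. n7.key = 1  [terminal]
14. n8.cnt = 28  [c.key + 27]
15. n9.key = 29  [terminal]
16. n10.key = 30  [terminal]
17. n11.depth = 10  [terminal]
18. n8.sig = 20  [B.cnt - 8]
19. n8.idx = -2  [B.cnt * -2 + 54]
20. n13.depth = -6  [terminal]
21. n14.depth = 27  [terminal]
22. n12.cnt = "kz"  ["kz"]
23. n12.pre = "vw"  ["vw"]
24. n12.hot = false  [h₁.depth > 27]
25. n6.key = -2  [if A.mk then B.idx else c.key]
26. n6.live = "mxkvw"  [A.wid ++ S.pre]
27. n0.cnt = "xkm"  [A₀.live ++ "m"]
28. n0.pre = "nn"  ["nn"]
29. n0.hot = true  [A₀.key > 12]

-2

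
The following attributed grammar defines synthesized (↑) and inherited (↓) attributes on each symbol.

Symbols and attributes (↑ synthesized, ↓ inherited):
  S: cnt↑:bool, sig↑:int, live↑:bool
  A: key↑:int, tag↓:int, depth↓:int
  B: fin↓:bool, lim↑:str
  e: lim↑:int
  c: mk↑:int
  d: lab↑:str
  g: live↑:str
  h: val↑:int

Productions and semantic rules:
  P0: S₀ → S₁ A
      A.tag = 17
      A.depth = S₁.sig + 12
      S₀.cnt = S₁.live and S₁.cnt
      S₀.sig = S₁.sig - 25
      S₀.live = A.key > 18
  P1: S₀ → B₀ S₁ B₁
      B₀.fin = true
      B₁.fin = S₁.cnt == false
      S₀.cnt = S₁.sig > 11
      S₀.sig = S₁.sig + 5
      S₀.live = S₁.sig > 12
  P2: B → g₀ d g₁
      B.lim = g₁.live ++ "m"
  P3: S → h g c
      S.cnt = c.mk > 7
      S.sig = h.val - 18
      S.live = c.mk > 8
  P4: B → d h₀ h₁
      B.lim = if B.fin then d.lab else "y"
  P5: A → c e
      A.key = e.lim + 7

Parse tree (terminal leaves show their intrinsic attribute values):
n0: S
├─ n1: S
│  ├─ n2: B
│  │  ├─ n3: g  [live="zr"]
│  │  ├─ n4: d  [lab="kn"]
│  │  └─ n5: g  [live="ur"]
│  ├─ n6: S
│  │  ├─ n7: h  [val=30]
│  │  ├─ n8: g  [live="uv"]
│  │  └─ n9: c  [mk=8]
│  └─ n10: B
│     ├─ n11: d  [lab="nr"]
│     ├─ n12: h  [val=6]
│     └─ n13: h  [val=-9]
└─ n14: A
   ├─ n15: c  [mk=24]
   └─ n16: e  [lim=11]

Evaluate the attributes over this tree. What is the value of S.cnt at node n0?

1. n2.fin = true  [true]
2. n3.live = "zr"  [terminal]
3. n4.lab = "kn"  [terminal]
4. n5.live = "ur"  [terminal]
5. n2.lim = "urm"  [g₁.live ++ "m"]
6. n7.val = 30  [terminal]
7. n8.live = "uv"  [terminal]
8. n9.mk = 8  [terminal]
9. n6.cnt = true  [c.mk > 7]
10. n6.sig = 12  [h.val - 18]
11. n6.live = false  [c.mk > 8]
12. n10.fin = false  [S₁.cnt == false]
13. n11.lab = "nr"  [terminal]
14. n12.val = 6  [terminal]
15. n13.val = -9  [terminal]
16. n10.lim = "y"  [if B.fin then d.lab else "y"]
17. n1.cnt = true  [S₁.sig > 11]
18. n1.sig = 17  [S₁.sig + 5]
19. n1.live = false  [S₁.sig > 12]
20. n14.tag = 17  [17]
21. n14.depth = 29  [S₁.sig + 12]
22. n15.mk = 24  [terminal]
23. n16.lim = 11  [terminal]
24. n14.key = 18  [e.lim + 7]
25. n0.cnt = false  [S₁.live and S₁.cnt]
26. n0.sig = -8  [S₁.sig - 25]
27. n0.live = false  [A.key > 18]

false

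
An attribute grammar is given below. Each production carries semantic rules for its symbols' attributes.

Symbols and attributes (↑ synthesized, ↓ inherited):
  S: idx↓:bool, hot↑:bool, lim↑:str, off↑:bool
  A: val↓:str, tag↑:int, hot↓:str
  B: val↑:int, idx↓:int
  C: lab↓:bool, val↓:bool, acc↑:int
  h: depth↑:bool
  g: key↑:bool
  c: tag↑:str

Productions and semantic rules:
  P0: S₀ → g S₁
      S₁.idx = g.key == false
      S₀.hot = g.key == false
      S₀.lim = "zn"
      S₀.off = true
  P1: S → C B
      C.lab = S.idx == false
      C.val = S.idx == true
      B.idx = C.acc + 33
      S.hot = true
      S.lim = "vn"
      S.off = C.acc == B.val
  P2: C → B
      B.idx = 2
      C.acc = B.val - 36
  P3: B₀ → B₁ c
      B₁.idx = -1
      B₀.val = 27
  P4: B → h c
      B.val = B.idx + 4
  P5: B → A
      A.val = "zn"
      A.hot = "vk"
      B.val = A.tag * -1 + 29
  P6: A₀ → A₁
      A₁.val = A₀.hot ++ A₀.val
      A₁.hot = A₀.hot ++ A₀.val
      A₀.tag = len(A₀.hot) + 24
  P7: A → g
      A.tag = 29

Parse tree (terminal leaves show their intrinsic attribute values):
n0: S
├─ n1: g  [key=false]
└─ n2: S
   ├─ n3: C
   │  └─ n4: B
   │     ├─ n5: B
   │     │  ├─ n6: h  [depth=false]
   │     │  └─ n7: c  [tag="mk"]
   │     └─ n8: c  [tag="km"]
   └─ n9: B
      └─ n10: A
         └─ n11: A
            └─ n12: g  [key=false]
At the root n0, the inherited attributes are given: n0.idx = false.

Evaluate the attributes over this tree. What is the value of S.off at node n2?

false

1. n0.idx = false  [given at root]
2. n1.key = false  [terminal]
3. n2.idx = true  [g.key == false]
4. n3.lab = false  [S.idx == false]
5. n3.val = true  [S.idx == true]
6. n4.idx = 2  [2]
7. n5.idx = -1  [-1]
8. n6.depth = false  [terminal]
9. n7.tag = "mk"  [terminal]
10. n5.val = 3  [B.idx + 4]
11. n8.tag = "km"  [terminal]
12. n4.val = 27  [27]
13. n3.acc = -9  [B.val - 36]
14. n9.idx = 24  [C.acc + 33]
15. n10.val = "zn"  ["zn"]
16. n10.hot = "vk"  ["vk"]
17. n11.val = "vkzn"  [A₀.hot ++ A₀.val]
18. n11.hot = "vkzn"  [A₀.hot ++ A₀.val]
19. n12.key = false  [terminal]
20. n11.tag = 29  [29]
21. n10.tag = 26  [len(A₀.hot) + 24]
22. n9.val = 3  [A.tag * -1 + 29]
23. n2.hot = true  [true]
24. n2.lim = "vn"  ["vn"]
25. n2.off = false  [C.acc == B.val]
26. n0.hot = true  [g.key == false]
27. n0.lim = "zn"  ["zn"]
28. n0.off = true  [true]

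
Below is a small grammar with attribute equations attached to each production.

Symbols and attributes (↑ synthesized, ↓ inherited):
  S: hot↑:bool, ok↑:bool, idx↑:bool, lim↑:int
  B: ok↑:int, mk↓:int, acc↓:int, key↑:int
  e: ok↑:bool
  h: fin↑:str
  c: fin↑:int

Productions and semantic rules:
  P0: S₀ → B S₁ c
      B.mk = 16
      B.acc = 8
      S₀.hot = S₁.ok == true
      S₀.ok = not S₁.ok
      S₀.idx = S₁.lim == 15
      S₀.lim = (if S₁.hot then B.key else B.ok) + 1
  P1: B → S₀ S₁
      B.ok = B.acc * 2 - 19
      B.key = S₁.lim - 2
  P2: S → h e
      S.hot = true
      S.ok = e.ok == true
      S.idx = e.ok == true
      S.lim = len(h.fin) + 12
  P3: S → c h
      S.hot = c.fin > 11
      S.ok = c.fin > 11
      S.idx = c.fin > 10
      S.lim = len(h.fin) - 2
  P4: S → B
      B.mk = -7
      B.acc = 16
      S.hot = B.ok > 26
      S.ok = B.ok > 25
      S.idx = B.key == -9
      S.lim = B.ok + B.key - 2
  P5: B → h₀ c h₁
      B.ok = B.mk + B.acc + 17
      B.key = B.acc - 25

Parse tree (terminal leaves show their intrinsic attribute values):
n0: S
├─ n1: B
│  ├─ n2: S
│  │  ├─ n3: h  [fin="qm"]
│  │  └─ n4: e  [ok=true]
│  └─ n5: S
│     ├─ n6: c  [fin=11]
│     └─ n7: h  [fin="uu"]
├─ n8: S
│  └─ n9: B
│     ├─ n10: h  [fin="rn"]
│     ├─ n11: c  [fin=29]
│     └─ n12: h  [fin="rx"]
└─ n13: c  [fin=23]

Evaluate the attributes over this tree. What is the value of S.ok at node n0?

1. n1.mk = 16  [16]
2. n1.acc = 8  [8]
3. n3.fin = "qm"  [terminal]
4. n4.ok = true  [terminal]
5. n2.hot = true  [true]
6. n2.ok = true  [e.ok == true]
7. n2.idx = true  [e.ok == true]
8. n2.lim = 14  [len(h.fin) + 12]
9. n6.fin = 11  [terminal]
10. n7.fin = "uu"  [terminal]
11. n5.hot = false  [c.fin > 11]
12. n5.ok = false  [c.fin > 11]
13. n5.idx = true  [c.fin > 10]
14. n5.lim = 0  [len(h.fin) - 2]
15. n1.ok = -3  [B.acc * 2 - 19]
16. n1.key = -2  [S₁.lim - 2]
17. n9.mk = -7  [-7]
18. n9.acc = 16  [16]
19. n10.fin = "rn"  [terminal]
20. n11.fin = 29  [terminal]
21. n12.fin = "rx"  [terminal]
22. n9.ok = 26  [B.mk + B.acc + 17]
23. n9.key = -9  [B.acc - 25]
24. n8.hot = false  [B.ok > 26]
25. n8.ok = true  [B.ok > 25]
26. n8.idx = true  [B.key == -9]
27. n8.lim = 15  [B.ok + B.key - 2]
28. n13.fin = 23  [terminal]
29. n0.hot = true  [S₁.ok == true]
30. n0.ok = false  [not S₁.ok]
31. n0.idx = true  [S₁.lim == 15]
32. n0.lim = -2  [(if S₁.hot then B.key else B.ok) + 1]

false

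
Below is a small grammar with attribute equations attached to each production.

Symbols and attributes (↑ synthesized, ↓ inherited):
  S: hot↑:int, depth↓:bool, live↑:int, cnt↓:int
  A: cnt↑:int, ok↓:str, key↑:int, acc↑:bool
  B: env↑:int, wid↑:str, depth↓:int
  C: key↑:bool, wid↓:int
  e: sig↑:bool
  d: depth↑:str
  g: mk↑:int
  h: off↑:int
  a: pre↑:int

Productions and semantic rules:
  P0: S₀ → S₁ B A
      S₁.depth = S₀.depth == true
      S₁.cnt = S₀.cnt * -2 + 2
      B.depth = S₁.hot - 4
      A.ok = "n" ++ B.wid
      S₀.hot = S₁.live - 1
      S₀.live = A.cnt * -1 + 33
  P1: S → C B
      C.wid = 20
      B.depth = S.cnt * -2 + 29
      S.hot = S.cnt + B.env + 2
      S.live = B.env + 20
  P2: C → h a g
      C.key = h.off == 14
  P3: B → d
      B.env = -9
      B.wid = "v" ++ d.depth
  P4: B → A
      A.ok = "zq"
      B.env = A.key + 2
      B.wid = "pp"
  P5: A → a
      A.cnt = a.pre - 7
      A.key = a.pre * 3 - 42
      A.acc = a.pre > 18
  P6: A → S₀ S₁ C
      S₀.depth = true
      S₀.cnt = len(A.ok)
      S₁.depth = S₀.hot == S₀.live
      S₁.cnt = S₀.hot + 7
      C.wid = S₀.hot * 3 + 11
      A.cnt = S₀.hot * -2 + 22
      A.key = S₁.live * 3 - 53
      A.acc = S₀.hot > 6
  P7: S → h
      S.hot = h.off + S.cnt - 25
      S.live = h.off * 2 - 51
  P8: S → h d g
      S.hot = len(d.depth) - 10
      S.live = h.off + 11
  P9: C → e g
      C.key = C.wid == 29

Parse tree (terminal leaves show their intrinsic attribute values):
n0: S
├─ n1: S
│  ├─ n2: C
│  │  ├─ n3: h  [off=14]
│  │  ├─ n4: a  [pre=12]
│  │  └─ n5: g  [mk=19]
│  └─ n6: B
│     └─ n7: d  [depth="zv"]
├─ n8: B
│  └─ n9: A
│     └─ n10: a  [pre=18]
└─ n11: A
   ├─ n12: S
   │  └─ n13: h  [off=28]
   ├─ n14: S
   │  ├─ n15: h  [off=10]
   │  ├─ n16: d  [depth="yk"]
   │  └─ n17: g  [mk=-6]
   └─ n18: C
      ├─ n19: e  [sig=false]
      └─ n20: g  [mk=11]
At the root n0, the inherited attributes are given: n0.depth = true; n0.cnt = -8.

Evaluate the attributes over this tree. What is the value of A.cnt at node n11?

10

1. n0.depth = true  [given at root]
2. n0.cnt = -8  [given at root]
3. n1.depth = true  [S₀.depth == true]
4. n1.cnt = 18  [S₀.cnt * -2 + 2]
5. n2.wid = 20  [20]
6. n3.off = 14  [terminal]
7. n4.pre = 12  [terminal]
8. n5.mk = 19  [terminal]
9. n2.key = true  [h.off == 14]
10. n6.depth = -7  [S.cnt * -2 + 29]
11. n7.depth = "zv"  [terminal]
12. n6.env = -9  [-9]
13. n6.wid = "vzv"  ["v" ++ d.depth]
14. n1.hot = 11  [S.cnt + B.env + 2]
15. n1.live = 11  [B.env + 20]
16. n8.depth = 7  [S₁.hot - 4]
17. n9.ok = "zq"  ["zq"]
18. n10.pre = 18  [terminal]
19. n9.cnt = 11  [a.pre - 7]
20. n9.key = 12  [a.pre * 3 - 42]
21. n9.acc = false  [a.pre > 18]
22. n8.env = 14  [A.key + 2]
23. n8.wid = "pp"  ["pp"]
24. n11.ok = "npp"  ["n" ++ B.wid]
25. n12.depth = true  [true]
26. n12.cnt = 3  [len(A.ok)]
27. n13.off = 28  [terminal]
28. n12.hot = 6  [h.off + S.cnt - 25]
29. n12.live = 5  [h.off * 2 - 51]
30. n14.depth = false  [S₀.hot == S₀.live]
31. n14.cnt = 13  [S₀.hot + 7]
32. n15.off = 10  [terminal]
33. n16.depth = "yk"  [terminal]
34. n17.mk = -6  [terminal]
35. n14.hot = -8  [len(d.depth) - 10]
36. n14.live = 21  [h.off + 11]
37. n18.wid = 29  [S₀.hot * 3 + 11]
38. n19.sig = false  [terminal]
39. n20.mk = 11  [terminal]
40. n18.key = true  [C.wid == 29]
41. n11.cnt = 10  [S₀.hot * -2 + 22]
42. n11.key = 10  [S₁.live * 3 - 53]
43. n11.acc = false  [S₀.hot > 6]
44. n0.hot = 10  [S₁.live - 1]
45. n0.live = 23  [A.cnt * -1 + 33]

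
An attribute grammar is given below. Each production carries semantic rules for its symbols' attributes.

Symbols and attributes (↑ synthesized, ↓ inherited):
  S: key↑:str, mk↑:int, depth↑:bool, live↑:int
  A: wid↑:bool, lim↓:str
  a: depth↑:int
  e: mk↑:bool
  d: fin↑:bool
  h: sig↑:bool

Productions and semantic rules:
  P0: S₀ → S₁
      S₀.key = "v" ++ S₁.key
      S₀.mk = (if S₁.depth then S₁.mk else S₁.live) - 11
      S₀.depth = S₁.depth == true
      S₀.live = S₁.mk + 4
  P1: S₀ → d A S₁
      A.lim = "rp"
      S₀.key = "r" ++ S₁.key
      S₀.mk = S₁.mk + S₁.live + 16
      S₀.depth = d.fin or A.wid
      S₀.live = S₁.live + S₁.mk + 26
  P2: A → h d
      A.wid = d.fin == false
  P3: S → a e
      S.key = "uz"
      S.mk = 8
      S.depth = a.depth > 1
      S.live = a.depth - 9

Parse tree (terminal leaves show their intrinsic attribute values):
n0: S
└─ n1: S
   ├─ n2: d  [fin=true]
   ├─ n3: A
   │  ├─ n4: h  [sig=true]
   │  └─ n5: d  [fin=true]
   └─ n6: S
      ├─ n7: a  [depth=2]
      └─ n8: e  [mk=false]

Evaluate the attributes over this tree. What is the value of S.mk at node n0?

1. n2.fin = true  [terminal]
2. n3.lim = "rp"  ["rp"]
3. n4.sig = true  [terminal]
4. n5.fin = true  [terminal]
5. n3.wid = false  [d.fin == false]
6. n7.depth = 2  [terminal]
7. n8.mk = false  [terminal]
8. n6.key = "uz"  ["uz"]
9. n6.mk = 8  [8]
10. n6.depth = true  [a.depth > 1]
11. n6.live = -7  [a.depth - 9]
12. n1.key = "ruz"  ["r" ++ S₁.key]
13. n1.mk = 17  [S₁.mk + S₁.live + 16]
14. n1.depth = true  [d.fin or A.wid]
15. n1.live = 27  [S₁.live + S₁.mk + 26]
16. n0.key = "vruz"  ["v" ++ S₁.key]
17. n0.mk = 6  [(if S₁.depth then S₁.mk else S₁.live) - 11]
18. n0.depth = true  [S₁.depth == true]
19. n0.live = 21  [S₁.mk + 4]

6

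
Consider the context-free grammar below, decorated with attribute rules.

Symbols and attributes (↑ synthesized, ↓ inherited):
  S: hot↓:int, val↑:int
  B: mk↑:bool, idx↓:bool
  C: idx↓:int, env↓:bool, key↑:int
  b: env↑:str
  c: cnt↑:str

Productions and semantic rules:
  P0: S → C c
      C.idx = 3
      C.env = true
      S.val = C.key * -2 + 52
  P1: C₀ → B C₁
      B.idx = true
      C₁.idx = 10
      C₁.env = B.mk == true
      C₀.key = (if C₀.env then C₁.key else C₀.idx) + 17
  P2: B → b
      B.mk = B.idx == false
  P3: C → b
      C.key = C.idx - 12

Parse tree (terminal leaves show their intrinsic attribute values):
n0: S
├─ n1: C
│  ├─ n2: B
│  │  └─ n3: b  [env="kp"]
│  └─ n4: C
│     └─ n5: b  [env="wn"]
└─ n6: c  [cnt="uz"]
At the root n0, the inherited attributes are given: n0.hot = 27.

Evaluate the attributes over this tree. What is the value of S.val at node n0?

22

1. n0.hot = 27  [given at root]
2. n1.idx = 3  [3]
3. n1.env = true  [true]
4. n2.idx = true  [true]
5. n3.env = "kp"  [terminal]
6. n2.mk = false  [B.idx == false]
7. n4.idx = 10  [10]
8. n4.env = false  [B.mk == true]
9. n5.env = "wn"  [terminal]
10. n4.key = -2  [C.idx - 12]
11. n1.key = 15  [(if C₀.env then C₁.key else C₀.idx) + 17]
12. n6.cnt = "uz"  [terminal]
13. n0.val = 22  [C.key * -2 + 52]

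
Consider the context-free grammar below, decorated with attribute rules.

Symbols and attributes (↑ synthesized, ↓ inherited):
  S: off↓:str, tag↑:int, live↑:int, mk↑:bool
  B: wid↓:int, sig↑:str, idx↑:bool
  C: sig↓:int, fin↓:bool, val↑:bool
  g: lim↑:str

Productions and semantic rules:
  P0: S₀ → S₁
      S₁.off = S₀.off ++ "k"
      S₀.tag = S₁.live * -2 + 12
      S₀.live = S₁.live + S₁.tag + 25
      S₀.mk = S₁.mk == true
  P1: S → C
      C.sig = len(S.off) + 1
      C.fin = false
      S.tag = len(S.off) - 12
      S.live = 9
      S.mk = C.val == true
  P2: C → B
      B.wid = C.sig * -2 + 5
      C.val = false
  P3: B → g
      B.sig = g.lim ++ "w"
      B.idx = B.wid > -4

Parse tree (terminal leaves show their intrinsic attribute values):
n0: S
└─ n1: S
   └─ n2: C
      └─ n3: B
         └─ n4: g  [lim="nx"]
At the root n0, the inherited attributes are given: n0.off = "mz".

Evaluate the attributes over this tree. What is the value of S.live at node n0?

1. n0.off = "mz"  [given at root]
2. n1.off = "mzk"  [S₀.off ++ "k"]
3. n2.sig = 4  [len(S.off) + 1]
4. n2.fin = false  [false]
5. n3.wid = -3  [C.sig * -2 + 5]
6. n4.lim = "nx"  [terminal]
7. n3.sig = "nxw"  [g.lim ++ "w"]
8. n3.idx = true  [B.wid > -4]
9. n2.val = false  [false]
10. n1.tag = -9  [len(S.off) - 12]
11. n1.live = 9  [9]
12. n1.mk = false  [C.val == true]
13. n0.tag = -6  [S₁.live * -2 + 12]
14. n0.live = 25  [S₁.live + S₁.tag + 25]
15. n0.mk = false  [S₁.mk == true]

25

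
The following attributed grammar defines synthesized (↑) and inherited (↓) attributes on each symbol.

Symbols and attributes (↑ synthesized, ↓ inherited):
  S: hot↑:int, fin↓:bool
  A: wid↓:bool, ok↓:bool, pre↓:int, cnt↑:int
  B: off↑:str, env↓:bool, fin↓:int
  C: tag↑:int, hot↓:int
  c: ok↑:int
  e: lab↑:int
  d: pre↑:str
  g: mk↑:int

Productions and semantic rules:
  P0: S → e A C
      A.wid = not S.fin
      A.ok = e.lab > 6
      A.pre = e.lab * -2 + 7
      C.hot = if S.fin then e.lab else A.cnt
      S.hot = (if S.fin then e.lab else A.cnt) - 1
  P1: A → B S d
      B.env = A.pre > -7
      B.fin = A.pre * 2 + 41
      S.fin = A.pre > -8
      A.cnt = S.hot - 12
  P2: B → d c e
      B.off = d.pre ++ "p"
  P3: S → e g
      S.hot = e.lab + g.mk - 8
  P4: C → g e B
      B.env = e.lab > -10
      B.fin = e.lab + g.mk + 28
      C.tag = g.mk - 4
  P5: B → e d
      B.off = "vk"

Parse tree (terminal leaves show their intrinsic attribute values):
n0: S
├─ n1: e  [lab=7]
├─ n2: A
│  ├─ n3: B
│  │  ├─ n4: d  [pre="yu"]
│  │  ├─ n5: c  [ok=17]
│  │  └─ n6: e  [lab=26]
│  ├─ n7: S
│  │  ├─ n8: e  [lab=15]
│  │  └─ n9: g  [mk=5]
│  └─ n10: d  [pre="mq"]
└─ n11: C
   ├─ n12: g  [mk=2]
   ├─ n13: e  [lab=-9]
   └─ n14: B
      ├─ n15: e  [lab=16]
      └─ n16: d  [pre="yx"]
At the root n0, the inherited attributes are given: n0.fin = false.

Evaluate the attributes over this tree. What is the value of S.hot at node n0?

-1

1. n0.fin = false  [given at root]
2. n1.lab = 7  [terminal]
3. n2.wid = true  [not S.fin]
4. n2.ok = true  [e.lab > 6]
5. n2.pre = -7  [e.lab * -2 + 7]
6. n3.env = false  [A.pre > -7]
7. n3.fin = 27  [A.pre * 2 + 41]
8. n4.pre = "yu"  [terminal]
9. n5.ok = 17  [terminal]
10. n6.lab = 26  [terminal]
11. n3.off = "yup"  [d.pre ++ "p"]
12. n7.fin = true  [A.pre > -8]
13. n8.lab = 15  [terminal]
14. n9.mk = 5  [terminal]
15. n7.hot = 12  [e.lab + g.mk - 8]
16. n10.pre = "mq"  [terminal]
17. n2.cnt = 0  [S.hot - 12]
18. n11.hot = 0  [if S.fin then e.lab else A.cnt]
19. n12.mk = 2  [terminal]
20. n13.lab = -9  [terminal]
21. n14.env = true  [e.lab > -10]
22. n14.fin = 21  [e.lab + g.mk + 28]
23. n15.lab = 16  [terminal]
24. n16.pre = "yx"  [terminal]
25. n14.off = "vk"  ["vk"]
26. n11.tag = -2  [g.mk - 4]
27. n0.hot = -1  [(if S.fin then e.lab else A.cnt) - 1]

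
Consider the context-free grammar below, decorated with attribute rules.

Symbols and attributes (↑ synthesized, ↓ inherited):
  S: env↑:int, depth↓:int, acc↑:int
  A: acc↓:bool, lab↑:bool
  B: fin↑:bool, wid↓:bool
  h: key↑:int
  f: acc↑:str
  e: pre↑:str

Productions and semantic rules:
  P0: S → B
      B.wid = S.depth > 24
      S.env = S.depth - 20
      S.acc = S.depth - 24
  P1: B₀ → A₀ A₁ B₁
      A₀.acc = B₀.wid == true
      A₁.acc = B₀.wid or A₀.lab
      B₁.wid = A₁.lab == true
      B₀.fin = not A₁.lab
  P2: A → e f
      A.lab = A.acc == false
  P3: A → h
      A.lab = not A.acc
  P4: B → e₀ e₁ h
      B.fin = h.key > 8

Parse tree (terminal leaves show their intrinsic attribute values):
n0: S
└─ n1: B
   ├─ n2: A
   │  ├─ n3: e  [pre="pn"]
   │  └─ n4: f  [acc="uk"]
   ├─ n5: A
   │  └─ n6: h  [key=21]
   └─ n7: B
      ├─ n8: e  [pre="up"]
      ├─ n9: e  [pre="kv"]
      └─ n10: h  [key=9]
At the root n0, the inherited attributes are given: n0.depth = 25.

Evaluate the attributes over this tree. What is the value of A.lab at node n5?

false

1. n0.depth = 25  [given at root]
2. n1.wid = true  [S.depth > 24]
3. n2.acc = true  [B₀.wid == true]
4. n3.pre = "pn"  [terminal]
5. n4.acc = "uk"  [terminal]
6. n2.lab = false  [A.acc == false]
7. n5.acc = true  [B₀.wid or A₀.lab]
8. n6.key = 21  [terminal]
9. n5.lab = false  [not A.acc]
10. n7.wid = false  [A₁.lab == true]
11. n8.pre = "up"  [terminal]
12. n9.pre = "kv"  [terminal]
13. n10.key = 9  [terminal]
14. n7.fin = true  [h.key > 8]
15. n1.fin = true  [not A₁.lab]
16. n0.env = 5  [S.depth - 20]
17. n0.acc = 1  [S.depth - 24]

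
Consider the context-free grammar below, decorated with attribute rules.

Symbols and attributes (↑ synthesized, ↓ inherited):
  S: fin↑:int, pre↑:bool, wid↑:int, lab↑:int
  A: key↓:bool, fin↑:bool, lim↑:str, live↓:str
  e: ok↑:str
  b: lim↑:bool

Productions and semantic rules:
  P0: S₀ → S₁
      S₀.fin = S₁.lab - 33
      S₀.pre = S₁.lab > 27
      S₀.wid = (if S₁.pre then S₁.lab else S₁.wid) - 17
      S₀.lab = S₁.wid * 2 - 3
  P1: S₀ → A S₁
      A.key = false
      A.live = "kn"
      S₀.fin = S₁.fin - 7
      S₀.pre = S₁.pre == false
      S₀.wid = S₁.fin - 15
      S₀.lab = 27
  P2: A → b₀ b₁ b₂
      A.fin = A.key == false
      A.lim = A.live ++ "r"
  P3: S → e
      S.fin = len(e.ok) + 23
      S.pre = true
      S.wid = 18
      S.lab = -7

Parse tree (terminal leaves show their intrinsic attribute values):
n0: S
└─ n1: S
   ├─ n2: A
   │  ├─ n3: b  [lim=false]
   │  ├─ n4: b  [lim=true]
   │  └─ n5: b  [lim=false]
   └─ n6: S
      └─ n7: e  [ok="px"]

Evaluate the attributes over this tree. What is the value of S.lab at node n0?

17

1. n2.key = false  [false]
2. n2.live = "kn"  ["kn"]
3. n3.lim = false  [terminal]
4. n4.lim = true  [terminal]
5. n5.lim = false  [terminal]
6. n2.fin = true  [A.key == false]
7. n2.lim = "knr"  [A.live ++ "r"]
8. n7.ok = "px"  [terminal]
9. n6.fin = 25  [len(e.ok) + 23]
10. n6.pre = true  [true]
11. n6.wid = 18  [18]
12. n6.lab = -7  [-7]
13. n1.fin = 18  [S₁.fin - 7]
14. n1.pre = false  [S₁.pre == false]
15. n1.wid = 10  [S₁.fin - 15]
16. n1.lab = 27  [27]
17. n0.fin = -6  [S₁.lab - 33]
18. n0.pre = false  [S₁.lab > 27]
19. n0.wid = -7  [(if S₁.pre then S₁.lab else S₁.wid) - 17]
20. n0.lab = 17  [S₁.wid * 2 - 3]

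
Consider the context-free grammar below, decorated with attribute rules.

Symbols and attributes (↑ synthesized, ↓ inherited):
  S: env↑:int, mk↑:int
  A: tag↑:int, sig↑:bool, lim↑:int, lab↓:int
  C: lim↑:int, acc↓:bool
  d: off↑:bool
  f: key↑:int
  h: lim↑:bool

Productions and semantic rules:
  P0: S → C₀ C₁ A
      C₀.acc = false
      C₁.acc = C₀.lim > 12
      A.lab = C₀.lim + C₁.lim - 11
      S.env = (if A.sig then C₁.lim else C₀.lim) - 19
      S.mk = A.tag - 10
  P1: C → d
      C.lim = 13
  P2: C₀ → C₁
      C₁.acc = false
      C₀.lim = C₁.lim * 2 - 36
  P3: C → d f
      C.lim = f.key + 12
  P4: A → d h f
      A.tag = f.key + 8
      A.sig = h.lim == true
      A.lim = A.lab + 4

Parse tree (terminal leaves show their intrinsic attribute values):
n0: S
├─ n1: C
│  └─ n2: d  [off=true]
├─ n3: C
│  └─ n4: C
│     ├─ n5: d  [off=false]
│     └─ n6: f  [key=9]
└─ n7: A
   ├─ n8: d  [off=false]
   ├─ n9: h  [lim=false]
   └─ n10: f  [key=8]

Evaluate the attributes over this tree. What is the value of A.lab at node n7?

8

1. n1.acc = false  [false]
2. n2.off = true  [terminal]
3. n1.lim = 13  [13]
4. n3.acc = true  [C₀.lim > 12]
5. n4.acc = false  [false]
6. n5.off = false  [terminal]
7. n6.key = 9  [terminal]
8. n4.lim = 21  [f.key + 12]
9. n3.lim = 6  [C₁.lim * 2 - 36]
10. n7.lab = 8  [C₀.lim + C₁.lim - 11]
11. n8.off = false  [terminal]
12. n9.lim = false  [terminal]
13. n10.key = 8  [terminal]
14. n7.tag = 16  [f.key + 8]
15. n7.sig = false  [h.lim == true]
16. n7.lim = 12  [A.lab + 4]
17. n0.env = -6  [(if A.sig then C₁.lim else C₀.lim) - 19]
18. n0.mk = 6  [A.tag - 10]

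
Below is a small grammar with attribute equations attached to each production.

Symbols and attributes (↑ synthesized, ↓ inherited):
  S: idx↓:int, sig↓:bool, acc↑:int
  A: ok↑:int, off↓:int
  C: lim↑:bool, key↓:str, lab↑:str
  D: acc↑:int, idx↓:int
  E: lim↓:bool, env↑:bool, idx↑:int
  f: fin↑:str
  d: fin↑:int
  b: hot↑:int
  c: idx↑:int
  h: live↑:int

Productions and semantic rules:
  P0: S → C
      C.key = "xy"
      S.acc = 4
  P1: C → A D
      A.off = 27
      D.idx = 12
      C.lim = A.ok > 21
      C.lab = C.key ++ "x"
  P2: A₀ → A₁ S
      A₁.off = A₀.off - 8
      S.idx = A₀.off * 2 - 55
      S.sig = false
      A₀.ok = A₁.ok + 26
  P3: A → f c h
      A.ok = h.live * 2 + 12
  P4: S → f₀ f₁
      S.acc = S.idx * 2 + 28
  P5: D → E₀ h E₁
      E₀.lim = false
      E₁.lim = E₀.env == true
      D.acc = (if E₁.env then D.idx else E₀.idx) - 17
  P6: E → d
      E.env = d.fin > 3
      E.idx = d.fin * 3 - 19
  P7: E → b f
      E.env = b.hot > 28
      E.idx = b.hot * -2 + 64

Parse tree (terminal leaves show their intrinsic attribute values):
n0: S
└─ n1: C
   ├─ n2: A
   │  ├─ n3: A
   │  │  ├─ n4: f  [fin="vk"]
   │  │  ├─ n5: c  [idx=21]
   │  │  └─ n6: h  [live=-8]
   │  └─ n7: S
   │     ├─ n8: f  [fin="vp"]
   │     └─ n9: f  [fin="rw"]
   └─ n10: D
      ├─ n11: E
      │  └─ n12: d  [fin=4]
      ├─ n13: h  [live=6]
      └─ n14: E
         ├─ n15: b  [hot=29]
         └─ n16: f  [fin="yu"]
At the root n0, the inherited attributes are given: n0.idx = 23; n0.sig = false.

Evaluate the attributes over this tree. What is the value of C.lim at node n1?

true

1. n0.idx = 23  [given at root]
2. n0.sig = false  [given at root]
3. n1.key = "xy"  ["xy"]
4. n2.off = 27  [27]
5. n3.off = 19  [A₀.off - 8]
6. n4.fin = "vk"  [terminal]
7. n5.idx = 21  [terminal]
8. n6.live = -8  [terminal]
9. n3.ok = -4  [h.live * 2 + 12]
10. n7.idx = -1  [A₀.off * 2 - 55]
11. n7.sig = false  [false]
12. n8.fin = "vp"  [terminal]
13. n9.fin = "rw"  [terminal]
14. n7.acc = 26  [S.idx * 2 + 28]
15. n2.ok = 22  [A₁.ok + 26]
16. n10.idx = 12  [12]
17. n11.lim = false  [false]
18. n12.fin = 4  [terminal]
19. n11.env = true  [d.fin > 3]
20. n11.idx = -7  [d.fin * 3 - 19]
21. n13.live = 6  [terminal]
22. n14.lim = true  [E₀.env == true]
23. n15.hot = 29  [terminal]
24. n16.fin = "yu"  [terminal]
25. n14.env = true  [b.hot > 28]
26. n14.idx = 6  [b.hot * -2 + 64]
27. n10.acc = -5  [(if E₁.env then D.idx else E₀.idx) - 17]
28. n1.lim = true  [A.ok > 21]
29. n1.lab = "xyx"  [C.key ++ "x"]
30. n0.acc = 4  [4]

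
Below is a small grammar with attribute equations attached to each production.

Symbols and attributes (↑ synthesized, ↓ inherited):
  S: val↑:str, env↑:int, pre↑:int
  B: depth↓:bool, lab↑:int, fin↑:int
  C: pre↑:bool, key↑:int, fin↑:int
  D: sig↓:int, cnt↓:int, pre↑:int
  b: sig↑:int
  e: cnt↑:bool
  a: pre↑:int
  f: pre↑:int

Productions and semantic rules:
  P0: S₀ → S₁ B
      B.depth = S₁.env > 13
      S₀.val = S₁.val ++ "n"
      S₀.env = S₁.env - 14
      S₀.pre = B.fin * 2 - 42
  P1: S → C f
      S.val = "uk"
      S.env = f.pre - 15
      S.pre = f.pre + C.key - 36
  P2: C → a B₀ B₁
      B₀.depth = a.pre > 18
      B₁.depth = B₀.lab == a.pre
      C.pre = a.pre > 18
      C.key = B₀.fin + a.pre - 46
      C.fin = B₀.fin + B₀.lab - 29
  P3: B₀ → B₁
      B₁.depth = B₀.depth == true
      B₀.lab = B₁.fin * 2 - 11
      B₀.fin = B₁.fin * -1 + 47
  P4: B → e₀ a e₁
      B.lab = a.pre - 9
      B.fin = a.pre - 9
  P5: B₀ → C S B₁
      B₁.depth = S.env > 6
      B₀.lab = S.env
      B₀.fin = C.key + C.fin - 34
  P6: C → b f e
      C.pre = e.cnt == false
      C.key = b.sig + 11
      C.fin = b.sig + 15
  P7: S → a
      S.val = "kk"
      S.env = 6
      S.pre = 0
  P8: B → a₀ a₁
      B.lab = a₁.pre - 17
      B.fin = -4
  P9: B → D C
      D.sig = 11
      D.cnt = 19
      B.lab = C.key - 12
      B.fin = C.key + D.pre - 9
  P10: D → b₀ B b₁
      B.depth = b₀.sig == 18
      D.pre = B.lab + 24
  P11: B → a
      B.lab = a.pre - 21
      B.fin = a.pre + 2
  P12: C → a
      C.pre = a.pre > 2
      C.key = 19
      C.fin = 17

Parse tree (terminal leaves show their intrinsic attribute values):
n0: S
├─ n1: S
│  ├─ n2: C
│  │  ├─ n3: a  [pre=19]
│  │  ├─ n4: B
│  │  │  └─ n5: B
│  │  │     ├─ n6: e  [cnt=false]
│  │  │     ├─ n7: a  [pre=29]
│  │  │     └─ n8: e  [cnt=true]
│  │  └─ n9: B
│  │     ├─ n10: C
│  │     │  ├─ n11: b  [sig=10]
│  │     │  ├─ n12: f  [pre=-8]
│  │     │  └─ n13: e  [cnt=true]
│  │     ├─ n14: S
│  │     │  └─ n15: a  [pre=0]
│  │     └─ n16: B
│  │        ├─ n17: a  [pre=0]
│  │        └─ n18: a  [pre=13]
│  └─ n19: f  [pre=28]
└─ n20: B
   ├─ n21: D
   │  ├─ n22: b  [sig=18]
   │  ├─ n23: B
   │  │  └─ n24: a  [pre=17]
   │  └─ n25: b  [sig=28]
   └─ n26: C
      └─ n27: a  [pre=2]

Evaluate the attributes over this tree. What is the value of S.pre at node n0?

1. n3.pre = 19  [terminal]
2. n4.depth = true  [a.pre > 18]
3. n5.depth = true  [B₀.depth == true]
4. n6.cnt = false  [terminal]
5. n7.pre = 29  [terminal]
6. n8.cnt = true  [terminal]
7. n5.lab = 20  [a.pre - 9]
8. n5.fin = 20  [a.pre - 9]
9. n4.lab = 29  [B₁.fin * 2 - 11]
10. n4.fin = 27  [B₁.fin * -1 + 47]
11. n9.depth = false  [B₀.lab == a.pre]
12. n11.sig = 10  [terminal]
13. n12.pre = -8  [terminal]
14. n13.cnt = true  [terminal]
15. n10.pre = false  [e.cnt == false]
16. n10.key = 21  [b.sig + 11]
17. n10.fin = 25  [b.sig + 15]
18. n15.pre = 0  [terminal]
19. n14.val = "kk"  ["kk"]
20. n14.env = 6  [6]
21. n14.pre = 0  [0]
22. n16.depth = false  [S.env > 6]
23. n17.pre = 0  [terminal]
24. n18.pre = 13  [terminal]
25. n16.lab = -4  [a₁.pre - 17]
26. n16.fin = -4  [-4]
27. n9.lab = 6  [S.env]
28. n9.fin = 12  [C.key + C.fin - 34]
29. n2.pre = true  [a.pre > 18]
30. n2.key = 0  [B₀.fin + a.pre - 46]
31. n2.fin = 27  [B₀.fin + B₀.lab - 29]
32. n19.pre = 28  [terminal]
33. n1.val = "uk"  ["uk"]
34. n1.env = 13  [f.pre - 15]
35. n1.pre = -8  [f.pre + C.key - 36]
36. n20.depth = false  [S₁.env > 13]
37. n21.sig = 11  [11]
38. n21.cnt = 19  [19]
39. n22.sig = 18  [terminal]
40. n23.depth = true  [b₀.sig == 18]
41. n24.pre = 17  [terminal]
42. n23.lab = -4  [a.pre - 21]
43. n23.fin = 19  [a.pre + 2]
44. n25.sig = 28  [terminal]
45. n21.pre = 20  [B.lab + 24]
46. n27.pre = 2  [terminal]
47. n26.pre = false  [a.pre > 2]
48. n26.key = 19  [19]
49. n26.fin = 17  [17]
50. n20.lab = 7  [C.key - 12]
51. n20.fin = 30  [C.key + D.pre - 9]
52. n0.val = "ukn"  [S₁.val ++ "n"]
53. n0.env = -1  [S₁.env - 14]
54. n0.pre = 18  [B.fin * 2 - 42]

18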